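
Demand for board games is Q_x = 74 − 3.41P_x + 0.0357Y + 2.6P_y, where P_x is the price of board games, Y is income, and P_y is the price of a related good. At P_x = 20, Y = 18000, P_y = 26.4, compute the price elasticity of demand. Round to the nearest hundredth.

Substituting, Q_x = 74 − 3.41(20) + 0.0357(18000) + 2.6(26.4) = 74 − 68.2 + 642.6 + 68.64 = 717.04.
∂Q_x/∂P_x = −3.41, so E_p = (−3.41)·(20/717.04) ≈ -0.10.
|E_p| < 1: demand is inelastic.

-0.10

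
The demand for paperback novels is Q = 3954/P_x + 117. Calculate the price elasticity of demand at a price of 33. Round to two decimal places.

At P_x = 33, Q = 236.8182.
dQ/dP_x = −3954/P_x² = −3.6309.
Point elasticity E = (dQ/dP_x)·(P_x/Q) = -3.6309 × 33/236.8182 ≈ -0.51.
|E| < 1, so demand is inelastic at this price.

-0.51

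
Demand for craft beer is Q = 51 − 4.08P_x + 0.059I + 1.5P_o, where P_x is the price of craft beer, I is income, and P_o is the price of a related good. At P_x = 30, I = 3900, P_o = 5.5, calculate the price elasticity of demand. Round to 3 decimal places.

At the given point, Q = 51 − 4.08(30) + 0.059(3900) + 1.5(5.5) = 51 − 122.4 + 230.1 + 8.25 = 166.95.
∂Q/∂P_x = −4.08, so E_p = (−4.08)·(30/166.95) ≈ -0.733.
|E_p| < 1: demand is inelastic.

-0.733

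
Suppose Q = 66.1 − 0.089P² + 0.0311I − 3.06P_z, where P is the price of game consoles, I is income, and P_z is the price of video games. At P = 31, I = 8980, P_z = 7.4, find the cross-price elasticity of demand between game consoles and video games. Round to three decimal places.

Substituting, Q = 66.1 − 0.089(31)² + 0.0311(8980) − 3.06(7.4) = 66.1 − 85.529 + 279.278 − 22.644 = 237.205.
∂Q/∂P_z = −3.06, so E_xy = -3.06·(7.4/237.205) ≈ -0.095.
E_xy < 0: the goods are complements.

-0.095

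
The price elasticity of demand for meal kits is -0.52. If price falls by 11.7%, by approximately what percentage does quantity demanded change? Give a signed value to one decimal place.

6.1

%ΔQ ≈ E × %ΔP = (-0.52) × (-11.7%) ≈ 6.1%.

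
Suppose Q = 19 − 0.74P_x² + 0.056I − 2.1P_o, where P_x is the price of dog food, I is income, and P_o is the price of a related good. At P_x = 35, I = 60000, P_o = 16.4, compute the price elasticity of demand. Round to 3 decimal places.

-0.744

Q = 19 − 0.74(35)² + 0.056(60000) − 2.1(16.4) = 19 − 906.5 + 3360 − 34.44 = 2438.06.
∂Q/∂P_x = −2·0.74·P_x = -51.8, so E_p = -51.8·(35/2438.06) ≈ -0.744.
|E_p| < 1: demand is inelastic.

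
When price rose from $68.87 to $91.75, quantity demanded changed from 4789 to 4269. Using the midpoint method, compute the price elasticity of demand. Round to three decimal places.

-0.403

%Δq = (4269 − 4789)/[(4789 + 4269)/2] = -520/4529 ≈ -0.1148.
%ΔP = (91.75 − 68.87)/[(68.87 + 91.75)/2] = 22.88/80.31 ≈ 0.2849.
Arc elasticity E = %Δq/%ΔP ≈ -0.1148/0.2849 ≈ -0.403.
|E| < 1: demand is inelastic over this range.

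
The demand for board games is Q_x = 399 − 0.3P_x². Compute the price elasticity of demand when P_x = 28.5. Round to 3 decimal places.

-3.138

At P_x = 28.5, Q_x = 155.325.
dQ_x/dP_x = −2·0.3·P_x = −17.1.
Point elasticity E = (dQ_x/dP_x)·(P_x/Q_x) = -17.1 × 28.5/155.325 ≈ -3.138.
|E| > 1, so demand is elastic at this price.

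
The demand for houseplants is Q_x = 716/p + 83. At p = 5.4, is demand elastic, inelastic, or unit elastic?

At p = 5.4, Q_x = 215.5926.
dQ_x/dp = −716/p² = −24.5542.
Point elasticity E = (dQ_x/dp)·(p/Q_x) = -24.5542 × 5.4/215.5926 ≈ -0.615.
|E| ≈ 0.615 < 1, so demand is inelastic.

inelastic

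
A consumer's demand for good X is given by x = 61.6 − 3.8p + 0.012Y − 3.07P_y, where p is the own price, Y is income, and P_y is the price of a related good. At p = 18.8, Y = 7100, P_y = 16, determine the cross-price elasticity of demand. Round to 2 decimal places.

-1.87

Evaluating quantity at (p, Y, P_y) gives x = 61.6 − 3.8(18.8) + 0.012(7100) − 3.07(16) = 61.6 − 71.44 + 85.2 − 49.12 = 26.24.
∂x/∂P_y = −3.07, so E_xy = -3.07·(16/26.24) ≈ -1.87.
E_xy < 0: the goods are complements.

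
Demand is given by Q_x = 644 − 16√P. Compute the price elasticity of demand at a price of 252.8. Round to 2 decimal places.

-0.33

At P = 252.8, Q_x = 389.605.
dQ_x/dP = −16/(2√P) = −16/(2·15.8997).
Point elasticity E = (dQ_x/dP)·(P/Q_x) = -0.5032 × 252.8/389.605 ≈ -0.33.
|E| < 1, so demand is inelastic at this price.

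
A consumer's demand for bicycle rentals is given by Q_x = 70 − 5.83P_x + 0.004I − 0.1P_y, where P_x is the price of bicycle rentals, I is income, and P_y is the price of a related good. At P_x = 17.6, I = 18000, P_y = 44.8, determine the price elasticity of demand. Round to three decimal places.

-2.939

Q_x = 70 − 5.83(17.6) + 0.004(18000) − 0.1(44.8) = 70 − 102.608 + 72 − 4.48 = 34.912.
∂Q_x/∂P_x = −5.83, so E_p = (−5.83)·(17.6/34.912) ≈ -2.939.
|E_p| > 1: demand is elastic.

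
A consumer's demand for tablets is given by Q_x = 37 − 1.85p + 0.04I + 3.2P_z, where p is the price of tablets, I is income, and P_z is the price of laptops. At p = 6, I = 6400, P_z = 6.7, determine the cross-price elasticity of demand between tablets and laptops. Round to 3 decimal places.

0.071

Substituting, Q_x = 37 − 1.85(6) + 0.04(6400) + 3.2(6.7) = 37 − 11.1 + 256 + 21.44 = 303.34.
∂Q_x/∂P_z = +3.2, so E_xy = 3.2·(6.7/303.34) ≈ 0.071.
E_xy > 0: the goods are substitutes.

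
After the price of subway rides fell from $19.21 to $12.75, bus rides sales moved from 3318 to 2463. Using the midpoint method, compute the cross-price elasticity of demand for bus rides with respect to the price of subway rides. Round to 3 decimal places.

%ΔQ_x = (2463 − 3318)/[(3318+2463)/2] = -855/2890.5 ≈ -0.2958.
%ΔP_y = (12.75 − 19.21)/[(19.21+12.75)/2] ≈ -0.4043.
E_xy = -0.2958/-0.4043 ≈ 0.732.
E_xy > 0, so bus rides and subway rides are substitutes.

0.732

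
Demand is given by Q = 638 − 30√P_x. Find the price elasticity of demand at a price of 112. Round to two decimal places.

-0.50

At P_x = 112, Q = 320.5098.
dQ/dP_x = −30/(2√P_x) = −30/(2·10.583).
Point elasticity E = (dQ/dP_x)·(P_x/Q) = -1.4174 × 112/320.5098 ≈ -0.50.
|E| < 1, so demand is inelastic at this price.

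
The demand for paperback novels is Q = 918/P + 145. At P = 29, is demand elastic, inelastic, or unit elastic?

inelastic

At P = 29, Q = 176.6552.
dQ/dP = −918/P² = −1.0916.
Point elasticity E = (dQ/dP)·(P/Q) = -1.0916 × 29/176.6552 ≈ -0.179.
|E| ≈ 0.179 < 1, so demand is inelastic.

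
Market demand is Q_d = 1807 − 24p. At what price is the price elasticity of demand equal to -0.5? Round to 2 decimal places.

25.10

Set −bp/(a − bp) = −0.5 ⇒ bp = 0.5(a − bp) ⇒ bp(1+0.5) = 0.5·a.
p = 0.5·1807/(24·1.5) ≈ 25.10.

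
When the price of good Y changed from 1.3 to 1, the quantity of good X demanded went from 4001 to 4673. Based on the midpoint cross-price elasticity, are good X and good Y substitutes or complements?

%ΔQ_x = (4673 − 4001)/[(4001+4673)/2] = 672/4337 ≈ 0.1549.
%ΔP_y = (1 − 1.3)/[(1.3+1)/2] ≈ -0.2609.
E_xy = 0.1549/-0.2609 ≈ -0.594.
E_xy < 0, so the goods are complements.

complements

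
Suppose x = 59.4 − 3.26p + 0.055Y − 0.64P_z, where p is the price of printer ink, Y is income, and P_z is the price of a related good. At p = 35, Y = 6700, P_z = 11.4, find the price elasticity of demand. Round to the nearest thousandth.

-0.372

Substituting, x = 59.4 − 3.26(35) + 0.055(6700) − 0.64(11.4) = 59.4 − 114.1 + 368.5 − 7.296 = 306.504.
∂x/∂p = −3.26, so E_p = (−3.26)·(35/306.504) ≈ -0.372.
|E_p| < 1: demand is inelastic.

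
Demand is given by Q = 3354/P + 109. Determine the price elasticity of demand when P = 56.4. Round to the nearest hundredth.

At P = 56.4, Q = 168.4681.
dQ/dP = −3354/P² = −1.0544.
Point elasticity E = (dQ/dP)·(P/Q) = -1.0544 × 56.4/168.4681 ≈ -0.35.
|E| < 1, so demand is inelastic at this price.

-0.35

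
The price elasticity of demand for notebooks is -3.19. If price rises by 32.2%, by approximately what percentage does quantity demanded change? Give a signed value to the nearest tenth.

%ΔQ ≈ E × %ΔP = (-3.19) × (32.2%) ≈ -102.7%.

-102.7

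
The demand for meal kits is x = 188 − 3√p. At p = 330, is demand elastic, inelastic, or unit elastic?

inelastic

At p = 330, x = 133.5023.
dx/dp = −3/(2√p) = −3/(2·18.1659).
Point elasticity E = (dx/dp)·(p/x) = -0.0826 × 330/133.5023 ≈ -0.204.
|E| ≈ 0.204 < 1, so demand is inelastic.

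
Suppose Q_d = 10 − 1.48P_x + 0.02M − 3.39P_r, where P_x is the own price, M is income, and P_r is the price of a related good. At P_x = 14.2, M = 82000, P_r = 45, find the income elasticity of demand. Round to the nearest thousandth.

At the given point, Q_d = 10 − 1.48(14.2) + 0.02(82000) − 3.39(45) = 10 − 21.016 + 1640 − 152.55 = 1476.434.
∂Q_d/∂M = +0.02, so E_I = 0.02·(82000/1476.434) ≈ 1.111.
E_I > 1: normal good (luxury).

1.111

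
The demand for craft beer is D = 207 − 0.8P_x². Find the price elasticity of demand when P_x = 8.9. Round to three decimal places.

-0.882

At P_x = 8.9, D = 143.632.
dD/dP_x = −2·0.8·P_x = −14.24.
Point elasticity E = (dD/dP_x)·(P_x/D) = -14.24 × 8.9/143.632 ≈ -0.882.
|E| < 1, so demand is inelastic at this price.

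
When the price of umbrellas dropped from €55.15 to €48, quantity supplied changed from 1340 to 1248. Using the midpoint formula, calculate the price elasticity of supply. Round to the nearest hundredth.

%ΔQ = (1248 − 1340)/[(1340 + 1248)/2] = -92/1294 ≈ -0.0711.
%ΔP = (48 − 55.15)/[(55.15 + 48)/2] = -7.15/51.575 ≈ -0.1386.
Arc elasticity E = %ΔQ/%ΔP ≈ -0.0711/-0.1386 ≈ 0.51.
|E| < 1: supply is inelastic over this range.

0.51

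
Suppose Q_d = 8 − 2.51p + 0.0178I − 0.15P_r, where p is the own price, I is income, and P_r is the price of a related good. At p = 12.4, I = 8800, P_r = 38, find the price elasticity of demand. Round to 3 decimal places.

-0.244

First evaluate Q_d: 8 − 2.51(12.4) + 0.0178(8800) − 0.15(38) = 8 − 31.124 + 156.64 − 5.7 = 127.816.
∂Q_d/∂p = −2.51, so E_p = (−2.51)·(12.4/127.816) ≈ -0.244.
|E_p| < 1: demand is inelastic.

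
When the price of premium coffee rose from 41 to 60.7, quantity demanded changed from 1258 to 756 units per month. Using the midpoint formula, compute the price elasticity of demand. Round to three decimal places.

-1.287

%ΔQ = (756 − 1258)/[(1258 + 756)/2] = -502/1007 ≈ -0.4985.
%Δp = (60.7 − 41)/[(41 + 60.7)/2] = 19.7/50.85 ≈ 0.3874.
Arc elasticity E = %ΔQ/%Δp ≈ -0.4985/0.3874 ≈ -1.287.
|E| > 1: demand is elastic over this range.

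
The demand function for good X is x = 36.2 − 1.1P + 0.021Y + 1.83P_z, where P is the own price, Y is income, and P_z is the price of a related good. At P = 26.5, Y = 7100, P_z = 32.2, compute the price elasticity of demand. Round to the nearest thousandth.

-0.136

x = 36.2 − 1.1(26.5) + 0.021(7100) + 1.83(32.2) = 36.2 − 29.15 + 149.1 + 58.926 = 215.076.
∂x/∂P = −1.1, so E_p = (−1.1)·(26.5/215.076) ≈ -0.136.
|E_p| < 1: demand is inelastic.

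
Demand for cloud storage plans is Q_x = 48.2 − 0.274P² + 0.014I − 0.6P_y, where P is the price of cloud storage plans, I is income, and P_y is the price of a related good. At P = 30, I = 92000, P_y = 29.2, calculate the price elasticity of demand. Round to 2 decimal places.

At the given point, Q_x = 48.2 − 0.274(30)² + 0.014(92000) − 0.6(29.2) = 48.2 − 246.6 + 1288 − 17.52 = 1072.08.
∂Q_x/∂P = −2·0.274·P = -16.44, so E_p = -16.44·(30/1072.08) ≈ -0.46.
|E_p| < 1: demand is inelastic.

-0.46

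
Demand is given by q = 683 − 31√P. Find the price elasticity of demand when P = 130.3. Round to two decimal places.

-0.54

At P = 130.3, q = 329.138.
dq/dP = −31/(2√P) = −31/(2·11.4149).
Point elasticity E = (dq/dP)·(P/q) = -1.3579 × 130.3/329.138 ≈ -0.54.
|E| < 1, so demand is inelastic at this price.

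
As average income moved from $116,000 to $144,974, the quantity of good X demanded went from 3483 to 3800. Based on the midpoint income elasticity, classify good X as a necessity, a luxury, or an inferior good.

%ΔQ = (3800 − 3483)/[(3483+3800)/2] = 317/3641.5 ≈ 0.0871.
%ΔY = (144,974 − 116,000)/[(116,000+144,974)/2] = 28974/130487 ≈ 0.2220.
E_I = %ΔQ/%ΔY ≈ 0.392.
E_I ∈ (0,1): normal good (necessity).

necessity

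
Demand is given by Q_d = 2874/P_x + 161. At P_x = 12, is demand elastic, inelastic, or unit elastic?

inelastic

At P_x = 12, Q_d = 400.5.
dQ_d/dP_x = −2874/P_x² = −19.9583.
Point elasticity E = (dQ_d/dP_x)·(P_x/Q_d) = -19.9583 × 12/400.5 ≈ -0.598.
|E| ≈ 0.598 < 1, so demand is inelastic.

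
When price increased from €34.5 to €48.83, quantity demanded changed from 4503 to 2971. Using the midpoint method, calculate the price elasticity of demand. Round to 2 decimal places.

%ΔQ = (2971 − 4503)/[(4503 + 2971)/2] = -1532/3737 ≈ -0.4100.
%ΔP = (48.83 − 34.5)/[(34.5 + 48.83)/2] = 14.33/41.665 ≈ 0.3439.
Arc elasticity E = %ΔQ/%ΔP ≈ -0.4100/0.3439 ≈ -1.19.
|E| > 1: demand is elastic over this range.

-1.19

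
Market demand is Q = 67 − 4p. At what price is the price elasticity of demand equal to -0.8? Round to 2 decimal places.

7.44

Set −bp/(a − bp) = −0.8 ⇒ bp = 0.8(a − bp) ⇒ bp(1+0.8) = 0.8·a.
p = 0.8·67/(4·1.8) ≈ 7.44.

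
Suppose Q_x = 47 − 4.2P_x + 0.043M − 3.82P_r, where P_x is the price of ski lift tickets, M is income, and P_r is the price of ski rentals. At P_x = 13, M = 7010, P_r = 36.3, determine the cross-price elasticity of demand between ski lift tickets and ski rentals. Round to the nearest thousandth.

-0.894

Q_x = 47 − 4.2(13) + 0.043(7010) − 3.82(36.3) = 47 − 54.6 + 301.43 − 138.666 = 155.164.
∂Q_x/∂P_r = −3.82, so E_xy = -3.82·(36.3/155.164) ≈ -0.894.
E_xy < 0: the goods are complements.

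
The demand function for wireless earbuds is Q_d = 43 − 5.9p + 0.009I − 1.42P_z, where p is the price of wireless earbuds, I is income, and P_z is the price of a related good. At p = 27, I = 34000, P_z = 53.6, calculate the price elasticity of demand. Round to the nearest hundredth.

Q_d = 43 − 5.9(27) + 0.009(34000) − 1.42(53.6) = 43 − 159.3 + 306 − 76.112 = 113.588.
∂Q_d/∂p = −5.9, so E_p = (−5.9)·(27/113.588) ≈ -1.40.
|E_p| > 1: demand is elastic.

-1.40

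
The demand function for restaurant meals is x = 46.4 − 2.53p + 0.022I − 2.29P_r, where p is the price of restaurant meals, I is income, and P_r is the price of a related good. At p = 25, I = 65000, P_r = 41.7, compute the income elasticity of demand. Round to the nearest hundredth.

Substituting, x = 46.4 − 2.53(25) + 0.022(65000) − 2.29(41.7) = 46.4 − 63.25 + 1430 − 95.493 = 1317.657.
∂x/∂I = +0.022, so E_I = 0.022·(65000/1317.657) ≈ 1.09.
E_I > 1: normal good (luxury).

1.09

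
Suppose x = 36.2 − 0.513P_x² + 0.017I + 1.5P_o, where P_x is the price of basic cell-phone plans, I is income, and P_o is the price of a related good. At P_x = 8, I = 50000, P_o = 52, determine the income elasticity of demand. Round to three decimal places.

0.913

Evaluating quantity at (P_x, I, P_o) gives x = 36.2 − 0.513(8)² + 0.017(50000) + 1.5(52) = 36.2 − 32.832 + 850 + 78 = 931.368.
∂x/∂I = +0.017, so E_I = 0.017·(50000/931.368) ≈ 0.913.
E_I ∈ (0,1): normal good (necessity).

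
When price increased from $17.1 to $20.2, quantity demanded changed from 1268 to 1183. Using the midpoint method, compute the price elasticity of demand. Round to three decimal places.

-0.417

%ΔQ = (1183 − 1268)/[(1268 + 1183)/2] = -85/1225.5 ≈ -0.0694.
%Δp = (20.2 − 17.1)/[(17.1 + 20.2)/2] = 3.1/18.65 ≈ 0.1662.
Arc elasticity E = %ΔQ/%Δp ≈ -0.0694/0.1662 ≈ -0.417.
|E| < 1: demand is inelastic over this range.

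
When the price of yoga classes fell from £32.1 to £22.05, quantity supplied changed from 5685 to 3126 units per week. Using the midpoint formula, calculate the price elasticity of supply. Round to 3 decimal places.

%Δq = (3126 − 5685)/[(5685 + 3126)/2] = -2559/4405.5 ≈ -0.5809.
%ΔP = (22.05 − 32.1)/[(32.1 + 22.05)/2] = -10.05/27.075 ≈ -0.3712.
Arc elasticity E = %Δq/%ΔP ≈ -0.5809/-0.3712 ≈ 1.565.
|E| > 1: supply is elastic over this range.

1.565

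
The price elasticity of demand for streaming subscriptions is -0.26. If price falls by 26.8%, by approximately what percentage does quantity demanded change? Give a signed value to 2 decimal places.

%ΔQ ≈ E × %ΔP = (-0.26) × (-26.8%) ≈ 6.97%.

6.97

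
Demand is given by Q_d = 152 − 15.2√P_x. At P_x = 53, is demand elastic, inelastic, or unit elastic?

At P_x = 53, Q_d = 41.3423.
dQ_d/dP_x = −15.2/(2√P_x) = −15.2/(2·7.2801).
Point elasticity E = (dQ_d/dP_x)·(P_x/Q_d) = -1.0439 × 53/41.3423 ≈ -1.338.
|E| ≈ 1.338 > 1, so demand is elastic.

elastic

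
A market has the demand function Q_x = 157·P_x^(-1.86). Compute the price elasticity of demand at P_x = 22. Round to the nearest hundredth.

For a Cobb–Douglas (constant-elasticity) form Q_x = A·P_x^α·…, the elasticity with respect to P_x equals the exponent α at every point.
Here the exponent on P_x is -1.86, so the price elasticity of demand is -1.86.

-1.86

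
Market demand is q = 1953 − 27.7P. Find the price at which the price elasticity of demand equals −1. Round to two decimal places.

35.25

For linear demand q = a − bP, E = −bP/(a − bP). |E| = 1 ⇒ bP = a − bP ⇒ P = a/(2b).
P = 1953/(2·27.7) ≈ 35.25.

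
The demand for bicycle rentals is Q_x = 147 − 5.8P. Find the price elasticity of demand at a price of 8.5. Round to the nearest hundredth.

At P = 8.5, Q_x = 97.7.
dQ_x/dP = −5.8.
Point elasticity E = (dQ_x/dP)·(P/Q_x) = -5.8 × 8.5/97.7 ≈ -0.50.
|E| < 1, so demand is inelastic at this price.

-0.50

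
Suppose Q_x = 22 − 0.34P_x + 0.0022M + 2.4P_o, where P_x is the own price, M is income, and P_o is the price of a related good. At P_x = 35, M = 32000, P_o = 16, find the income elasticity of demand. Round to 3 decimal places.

0.592

At the given point, Q_x = 22 − 0.34(35) + 0.0022(32000) + 2.4(16) = 22 − 11.9 + 70.4 + 38.4 = 118.9.
∂Q_x/∂M = +0.0022, so E_I = 0.0022·(32000/118.9) ≈ 0.592.
E_I ∈ (0,1): normal good (necessity).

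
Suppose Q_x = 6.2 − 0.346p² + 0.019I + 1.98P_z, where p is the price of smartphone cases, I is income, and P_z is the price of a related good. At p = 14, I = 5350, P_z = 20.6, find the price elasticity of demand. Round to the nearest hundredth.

At the given point, Q_x = 6.2 − 0.346(14)² + 0.019(5350) + 1.98(20.6) = 6.2 − 67.816 + 101.65 + 40.788 = 80.822.
∂Q_x/∂p = −2·0.346·p = -9.688, so E_p = -9.688·(14/80.822) ≈ -1.68.
|E_p| > 1: demand is elastic.

-1.68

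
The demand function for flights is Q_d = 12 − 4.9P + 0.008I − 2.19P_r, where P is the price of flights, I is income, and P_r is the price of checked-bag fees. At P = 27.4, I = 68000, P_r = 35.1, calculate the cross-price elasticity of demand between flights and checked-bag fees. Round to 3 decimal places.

-0.223

At the given point, Q_d = 12 − 4.9(27.4) + 0.008(68000) − 2.19(35.1) = 12 − 134.26 + 544 − 76.869 = 344.871.
∂Q_d/∂P_r = −2.19, so E_xy = -2.19·(35.1/344.871) ≈ -0.223.
E_xy < 0: the goods are complements.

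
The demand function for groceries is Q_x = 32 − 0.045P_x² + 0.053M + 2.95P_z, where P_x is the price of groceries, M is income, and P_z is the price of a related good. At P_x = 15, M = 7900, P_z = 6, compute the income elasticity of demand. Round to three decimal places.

0.914

At the given point, Q_x = 32 − 0.045(15)² + 0.053(7900) + 2.95(6) = 32 − 10.125 + 418.7 + 17.7 = 458.275.
∂Q_x/∂M = +0.053, so E_I = 0.053·(7900/458.275) ≈ 0.914.
E_I ∈ (0,1): normal good (necessity).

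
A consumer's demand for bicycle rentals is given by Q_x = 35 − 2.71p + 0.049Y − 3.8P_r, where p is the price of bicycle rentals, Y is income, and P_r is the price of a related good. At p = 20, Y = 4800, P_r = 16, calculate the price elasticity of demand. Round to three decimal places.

-0.349

Evaluating quantity at (p, Y, P_r) gives Q_x = 35 − 2.71(20) + 0.049(4800) − 3.8(16) = 35 − 54.2 + 235.2 − 60.8 = 155.2.
∂Q_x/∂p = −2.71, so E_p = (−2.71)·(20/155.2) ≈ -0.349.
|E_p| < 1: demand is inelastic.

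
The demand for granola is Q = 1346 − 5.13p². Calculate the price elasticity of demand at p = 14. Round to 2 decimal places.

At p = 14, Q = 340.52.
dQ/dp = −2·5.13·p = −143.64.
Point elasticity E = (dQ/dp)·(p/Q) = -143.64 × 14/340.52 ≈ -5.91.
|E| > 1, so demand is elastic at this price.

-5.91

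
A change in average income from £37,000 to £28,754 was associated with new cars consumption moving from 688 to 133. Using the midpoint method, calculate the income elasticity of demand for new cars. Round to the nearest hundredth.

%ΔQ = (133 − 688)/[(688+133)/2] = -555/410.5 ≈ -1.3520.
%ΔI = (28,754 − 37,000)/[(37,000+28,754)/2] = -8246/32877 ≈ -0.2508.
E_I = %ΔQ/%ΔI ≈ 5.39.
E_I > 1: normal good (luxury).

5.39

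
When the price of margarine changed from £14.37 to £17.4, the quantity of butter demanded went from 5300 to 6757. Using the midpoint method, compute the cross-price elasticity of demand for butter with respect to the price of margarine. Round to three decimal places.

%ΔQ_x = (6757 − 5300)/[(5300+6757)/2] = 1457/6028.5 ≈ 0.2417.
%ΔP_y = (17.4 − 14.37)/[(14.37+17.4)/2] ≈ 0.1907.
E_xy = 0.2417/0.1907 ≈ 1.267.
E_xy > 0, so butter and margarine are substitutes.

1.267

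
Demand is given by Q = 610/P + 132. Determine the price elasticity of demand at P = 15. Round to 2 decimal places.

-0.24

At P = 15, Q = 172.6667.
dQ/dP = −610/P² = −2.7111.
Point elasticity E = (dQ/dP)·(P/Q) = -2.7111 × 15/172.6667 ≈ -0.24.
|E| < 1, so demand is inelastic at this price.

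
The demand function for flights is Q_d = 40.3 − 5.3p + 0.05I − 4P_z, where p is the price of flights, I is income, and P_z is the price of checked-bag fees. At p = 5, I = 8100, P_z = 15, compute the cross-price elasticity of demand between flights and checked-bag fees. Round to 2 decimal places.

-0.17

Q_d = 40.3 − 5.3(5) + 0.05(8100) − 4(15) = 40.3 − 26.5 + 405 − 60 = 358.8.
∂Q_d/∂P_z = −4, so E_xy = -4·(15/358.8) ≈ -0.17.
E_xy < 0: the goods are complements.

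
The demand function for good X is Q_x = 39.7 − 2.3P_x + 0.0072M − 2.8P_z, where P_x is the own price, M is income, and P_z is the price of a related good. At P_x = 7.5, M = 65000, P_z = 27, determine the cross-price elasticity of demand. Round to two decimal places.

Evaluating quantity at (P_x, M, P_z) gives Q_x = 39.7 − 2.3(7.5) + 0.0072(65000) − 2.8(27) = 39.7 − 17.25 + 468 − 75.6 = 414.85.
∂Q_x/∂P_z = −2.8, so E_xy = -2.8·(27/414.85) ≈ -0.18.
E_xy < 0: the goods are complements.

-0.18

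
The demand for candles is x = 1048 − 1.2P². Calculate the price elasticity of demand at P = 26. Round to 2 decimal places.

At P = 26, x = 236.8.
dx/dP = −2·1.2·P = −62.4.
Point elasticity E = (dx/dP)·(P/x) = -62.4 × 26/236.8 ≈ -6.85.
|E| > 1, so demand is elastic at this price.

-6.85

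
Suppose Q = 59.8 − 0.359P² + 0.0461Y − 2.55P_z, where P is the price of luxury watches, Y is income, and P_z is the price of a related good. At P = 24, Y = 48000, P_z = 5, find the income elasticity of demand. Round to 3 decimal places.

At the given point, Q = 59.8 − 0.359(24)² + 0.0461(48000) − 2.55(5) = 59.8 − 206.784 + 2212.8 − 12.75 = 2053.066.
∂Q/∂Y = +0.0461, so E_I = 0.0461·(48000/2053.066) ≈ 1.078.
E_I > 1: normal good (luxury).

1.078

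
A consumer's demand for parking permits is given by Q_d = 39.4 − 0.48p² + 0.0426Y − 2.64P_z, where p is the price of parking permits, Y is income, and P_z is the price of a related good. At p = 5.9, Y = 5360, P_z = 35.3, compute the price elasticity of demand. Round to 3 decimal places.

-0.212

Substituting, Q_d = 39.4 − 0.48(5.9)² + 0.0426(5360) − 2.64(35.3) = 39.4 − 16.7088 + 228.336 − 93.192 = 157.8352.
∂Q_d/∂p = −2·0.48·p = -5.664, so E_p = -5.664·(5.9/157.8352) ≈ -0.212.
|E_p| < 1: demand is inelastic.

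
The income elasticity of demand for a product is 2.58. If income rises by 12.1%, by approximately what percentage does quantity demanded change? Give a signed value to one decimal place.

%ΔQ ≈ E × %ΔI = (2.58) × (12.1%) ≈ 31.2%.

31.2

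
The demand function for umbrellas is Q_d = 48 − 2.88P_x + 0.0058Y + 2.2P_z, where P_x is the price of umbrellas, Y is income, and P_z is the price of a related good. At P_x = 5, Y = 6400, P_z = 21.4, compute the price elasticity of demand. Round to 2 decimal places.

First evaluate Q_d: 48 − 2.88(5) + 0.0058(6400) + 2.2(21.4) = 48 − 14.4 + 37.12 + 47.08 = 117.8.
∂Q_d/∂P_x = −2.88, so E_p = (−2.88)·(5/117.8) ≈ -0.12.
|E_p| < 1: demand is inelastic.

-0.12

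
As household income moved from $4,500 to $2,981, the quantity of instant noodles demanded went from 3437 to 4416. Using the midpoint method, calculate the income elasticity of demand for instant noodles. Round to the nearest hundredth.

-0.61

%ΔQ = (4416 − 3437)/[(3437+4416)/2] = 979/3926.5 ≈ 0.2493.
%ΔI = (2,981 − 4,500)/[(4,500+2,981)/2] = -1519/3740.5 ≈ -0.4061.
E_I = %ΔQ/%ΔI ≈ -0.61.
E_I < 0: inferior good.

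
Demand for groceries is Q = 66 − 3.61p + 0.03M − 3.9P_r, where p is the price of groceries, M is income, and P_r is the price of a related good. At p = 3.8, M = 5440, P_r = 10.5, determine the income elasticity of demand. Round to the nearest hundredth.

0.94

First evaluate Q: 66 − 3.61(3.8) + 0.03(5440) − 3.9(10.5) = 66 − 13.718 + 163.2 − 40.95 = 174.532.
∂Q/∂M = +0.03, so E_I = 0.03·(5440/174.532) ≈ 0.94.
E_I ∈ (0,1): normal good (necessity).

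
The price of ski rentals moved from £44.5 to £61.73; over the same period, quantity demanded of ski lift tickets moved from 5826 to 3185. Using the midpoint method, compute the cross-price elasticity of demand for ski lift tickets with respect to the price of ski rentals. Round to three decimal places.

%ΔQ_x = (3185 − 5826)/[(5826+3185)/2] = -2641/4505.5 ≈ -0.5862.
%ΔP_y = (61.73 − 44.5)/[(44.5+61.73)/2] ≈ 0.3244.
E_xy = -0.5862/0.3244 ≈ -1.807.
E_xy < 0, so ski lift tickets and ski rentals are complements.

-1.807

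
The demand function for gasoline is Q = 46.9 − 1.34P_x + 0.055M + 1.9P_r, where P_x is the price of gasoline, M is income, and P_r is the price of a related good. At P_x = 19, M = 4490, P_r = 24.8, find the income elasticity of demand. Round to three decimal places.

0.783

Substituting, Q = 46.9 − 1.34(19) + 0.055(4490) + 1.9(24.8) = 46.9 − 25.46 + 246.95 + 47.12 = 315.51.
∂Q/∂M = +0.055, so E_I = 0.055·(4490/315.51) ≈ 0.783.
E_I ∈ (0,1): normal good (necessity).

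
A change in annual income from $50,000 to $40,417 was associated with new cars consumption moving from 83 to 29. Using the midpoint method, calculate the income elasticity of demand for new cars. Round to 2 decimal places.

4.55

%ΔQ = (29 − 83)/[(83+29)/2] = -54/56 ≈ -0.9643.
%ΔM = (40,417 − 50,000)/[(50,000+40,417)/2] = -9583/45208.5 ≈ -0.2120.
E_I = %ΔQ/%ΔM ≈ 4.55.
E_I > 1: normal good (luxury).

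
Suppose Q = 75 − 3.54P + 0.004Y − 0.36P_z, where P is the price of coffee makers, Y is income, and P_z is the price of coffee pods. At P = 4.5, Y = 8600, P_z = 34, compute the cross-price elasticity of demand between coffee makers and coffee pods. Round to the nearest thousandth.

-0.151

Substituting, Q = 75 − 3.54(4.5) + 0.004(8600) − 0.36(34) = 75 − 15.93 + 34.4 − 12.24 = 81.23.
∂Q/∂P_z = −0.36, so E_xy = -0.36·(34/81.23) ≈ -0.151.
E_xy < 0: the goods are complements.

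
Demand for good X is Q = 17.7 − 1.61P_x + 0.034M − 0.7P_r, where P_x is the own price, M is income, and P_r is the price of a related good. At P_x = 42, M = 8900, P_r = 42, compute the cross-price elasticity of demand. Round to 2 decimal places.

At the given point, Q = 17.7 − 1.61(42) + 0.034(8900) − 0.7(42) = 17.7 − 67.62 + 302.6 − 29.4 = 223.28.
∂Q/∂P_r = −0.7, so E_xy = -0.7·(42/223.28) ≈ -0.13.
E_xy < 0: the goods are complements.

-0.13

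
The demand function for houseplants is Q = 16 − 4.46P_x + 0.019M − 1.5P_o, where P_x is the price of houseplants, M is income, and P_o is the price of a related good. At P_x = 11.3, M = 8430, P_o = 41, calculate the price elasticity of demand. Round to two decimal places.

-0.78

At the given point, Q = 16 − 4.46(11.3) + 0.019(8430) − 1.5(41) = 16 − 50.398 + 160.17 − 61.5 = 64.272.
∂Q/∂P_x = −4.46, so E_p = (−4.46)·(11.3/64.272) ≈ -0.78.
|E_p| < 1: demand is inelastic.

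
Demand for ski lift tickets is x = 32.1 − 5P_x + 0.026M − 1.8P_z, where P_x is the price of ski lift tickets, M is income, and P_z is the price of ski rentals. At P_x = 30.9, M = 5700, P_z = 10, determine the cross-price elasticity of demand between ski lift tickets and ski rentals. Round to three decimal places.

-2.308

x = 32.1 − 5(30.9) + 0.026(5700) − 1.8(10) = 32.1 − 154.5 + 148.2 − 18 = 7.8.
∂x/∂P_z = −1.8, so E_xy = -1.8·(10/7.8) ≈ -2.308.
E_xy < 0: the goods are complements.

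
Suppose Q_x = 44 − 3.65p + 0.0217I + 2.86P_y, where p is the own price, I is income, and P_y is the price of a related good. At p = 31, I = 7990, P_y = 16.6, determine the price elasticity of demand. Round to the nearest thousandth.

-0.746

Evaluating quantity at (p, I, P_y) gives Q_x = 44 − 3.65(31) + 0.0217(7990) + 2.86(16.6) = 44 − 113.15 + 173.383 + 47.476 = 151.709.
∂Q_x/∂p = −3.65, so E_p = (−3.65)·(31/151.709) ≈ -0.746.
|E_p| < 1: demand is inelastic.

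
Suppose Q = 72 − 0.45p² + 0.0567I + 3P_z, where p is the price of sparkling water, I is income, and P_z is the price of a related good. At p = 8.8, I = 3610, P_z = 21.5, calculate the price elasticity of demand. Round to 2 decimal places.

Substituting, Q = 72 − 0.45(8.8)² + 0.0567(3610) + 3(21.5) = 72 − 34.848 + 204.687 + 64.5 = 306.339.
∂Q/∂p = −2·0.45·p = -7.92, so E_p = -7.92·(8.8/306.339) ≈ -0.23.
|E_p| < 1: demand is inelastic.

-0.23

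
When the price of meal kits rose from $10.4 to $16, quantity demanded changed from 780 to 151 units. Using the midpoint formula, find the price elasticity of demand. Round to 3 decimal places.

-3.185

%Δq = (151 − 780)/[(780 + 151)/2] = -629/465.5 ≈ -1.3512.
%ΔP = (16 − 10.4)/[(10.4 + 16)/2] = 5.6/13.2 ≈ 0.4242.
Arc elasticity E = %Δq/%ΔP ≈ -1.3512/0.4242 ≈ -3.185.
|E| > 1: demand is elastic over this range.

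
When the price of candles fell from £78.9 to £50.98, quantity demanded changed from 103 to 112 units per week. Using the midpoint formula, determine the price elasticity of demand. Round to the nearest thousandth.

-0.195

%Δq = (112 − 103)/[(103 + 112)/2] = 9/107.5 ≈ 0.0837.
%Δp = (50.98 − 78.9)/[(78.9 + 50.98)/2] = -27.92/64.94 ≈ -0.4299.
Arc elasticity E = %Δq/%Δp ≈ 0.0837/-0.4299 ≈ -0.195.
|E| < 1: demand is inelastic over this range.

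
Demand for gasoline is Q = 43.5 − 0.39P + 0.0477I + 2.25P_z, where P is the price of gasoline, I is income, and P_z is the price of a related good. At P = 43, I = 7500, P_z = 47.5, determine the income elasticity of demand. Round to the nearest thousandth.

0.728

Q = 43.5 − 0.39(43) + 0.0477(7500) + 2.25(47.5) = 43.5 − 16.77 + 357.75 + 106.875 = 491.355.
∂Q/∂I = +0.0477, so E_I = 0.0477·(7500/491.355) ≈ 0.728.
E_I ∈ (0,1): normal good (necessity).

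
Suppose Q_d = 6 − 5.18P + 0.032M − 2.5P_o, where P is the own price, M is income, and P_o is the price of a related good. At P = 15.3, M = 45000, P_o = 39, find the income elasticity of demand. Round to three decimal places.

1.135

Q_d = 6 − 5.18(15.3) + 0.032(45000) − 2.5(39) = 6 − 79.254 + 1440 − 97.5 = 1269.246.
∂Q_d/∂M = +0.032, so E_I = 0.032·(45000/1269.246) ≈ 1.135.
E_I > 1: normal good (luxury).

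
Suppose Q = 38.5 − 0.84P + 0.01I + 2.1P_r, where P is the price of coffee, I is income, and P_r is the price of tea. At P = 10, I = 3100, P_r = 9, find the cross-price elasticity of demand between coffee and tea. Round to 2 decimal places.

Evaluating quantity at (P, I, P_r) gives Q = 38.5 − 0.84(10) + 0.01(3100) + 2.1(9) = 38.5 − 8.4 + 31 + 18.9 = 80.
∂Q/∂P_r = +2.1, so E_xy = 2.1·(9/80) ≈ 0.24.
E_xy > 0: the goods are substitutes.

0.24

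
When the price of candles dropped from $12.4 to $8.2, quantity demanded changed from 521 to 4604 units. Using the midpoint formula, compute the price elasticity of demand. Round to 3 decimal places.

-3.908

%ΔQ = (4604 − 521)/[(521 + 4604)/2] = 4083/2562.5 ≈ 1.5934.
%ΔP = (8.2 − 12.4)/[(12.4 + 8.2)/2] = -4.2/10.3 ≈ -0.4078.
Arc elasticity E = %ΔQ/%ΔP ≈ 1.5934/-0.4078 ≈ -3.908.
|E| > 1: demand is elastic over this range.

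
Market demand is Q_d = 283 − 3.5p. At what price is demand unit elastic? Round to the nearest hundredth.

For linear demand Q_d = a − bp, E = −bp/(a − bp). |E| = 1 ⇒ bp = a − bp ⇒ p = a/(2b).
p = 283/(2·3.5) ≈ 40.43.

40.43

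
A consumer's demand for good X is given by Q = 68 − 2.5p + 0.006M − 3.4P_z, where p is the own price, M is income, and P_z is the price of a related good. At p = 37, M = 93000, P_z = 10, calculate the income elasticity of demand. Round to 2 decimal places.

At the given point, Q = 68 − 2.5(37) + 0.006(93000) − 3.4(10) = 68 − 92.5 + 558 − 34 = 499.5.
∂Q/∂M = +0.006, so E_I = 0.006·(93000/499.5) ≈ 1.12.
E_I > 1: normal good (luxury).

1.12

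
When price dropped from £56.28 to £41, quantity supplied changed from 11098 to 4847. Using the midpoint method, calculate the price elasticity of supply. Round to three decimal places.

2.496

%Δq = (4847 − 11098)/[(11098 + 4847)/2] = -6251/7972.5 ≈ -0.7841.
%Δp = (41 − 56.28)/[(56.28 + 41)/2] = -15.28/48.64 ≈ -0.3141.
Arc elasticity E = %Δq/%Δp ≈ -0.7841/-0.3141 ≈ 2.496.
|E| > 1: supply is elastic over this range.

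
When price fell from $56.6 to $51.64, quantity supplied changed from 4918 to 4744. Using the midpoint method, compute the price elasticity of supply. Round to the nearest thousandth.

0.393

%ΔQ = (4744 − 4918)/[(4918 + 4744)/2] = -174/4831 ≈ -0.0360.
%ΔP = (51.64 − 56.6)/[(56.6 + 51.64)/2] = -4.96/54.12 ≈ -0.0916.
Arc elasticity E = %ΔQ/%ΔP ≈ -0.0360/-0.0916 ≈ 0.393.
|E| < 1: supply is inelastic over this range.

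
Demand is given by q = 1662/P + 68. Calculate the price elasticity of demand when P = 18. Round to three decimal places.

-0.576

At P = 18, q = 160.3333.
dq/dP = −1662/P² = −5.1296.
Point elasticity E = (dq/dP)·(P/q) = -5.1296 × 18/160.3333 ≈ -0.576.
|E| < 1, so demand is inelastic at this price.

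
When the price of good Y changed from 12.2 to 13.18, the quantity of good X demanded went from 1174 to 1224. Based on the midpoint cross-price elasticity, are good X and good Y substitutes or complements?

%ΔQ_x = (1224 − 1174)/[(1174+1224)/2] = 50/1199 ≈ 0.0417.
%ΔP_y = (13.18 − 12.2)/[(12.2+13.18)/2] ≈ 0.0772.
E_xy = 0.0417/0.0772 ≈ 0.540.
E_xy > 0, so the goods are substitutes.

substitutes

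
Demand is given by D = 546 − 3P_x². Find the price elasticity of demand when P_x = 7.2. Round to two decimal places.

-0.80

At P_x = 7.2, D = 390.48.
dD/dP_x = −2·3·P_x = −43.2.
Point elasticity E = (dD/dP_x)·(P_x/D) = -43.2 × 7.2/390.48 ≈ -0.80.
|E| < 1, so demand is inelastic at this price.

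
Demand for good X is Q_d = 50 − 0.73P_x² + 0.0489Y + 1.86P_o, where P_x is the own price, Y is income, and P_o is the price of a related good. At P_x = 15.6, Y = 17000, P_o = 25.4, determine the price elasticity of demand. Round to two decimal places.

-0.47

Q_d = 50 − 0.73(15.6)² + 0.0489(17000) + 1.86(25.4) = 50 − 177.6528 + 831.3 + 47.244 = 750.8912.
∂Q_d/∂P_x = −2·0.73·P_x = -22.776, so E_p = -22.776·(15.6/750.8912) ≈ -0.47.
|E_p| < 1: demand is inelastic.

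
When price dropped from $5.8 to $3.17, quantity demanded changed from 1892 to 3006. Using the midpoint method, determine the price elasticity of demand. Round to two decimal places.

%Δq = (3006 − 1892)/[(1892 + 3006)/2] = 1114/2449 ≈ 0.4549.
%Δp = (3.17 − 5.8)/[(5.8 + 3.17)/2] = -2.63/4.485 ≈ -0.5864.
Arc elasticity E = %Δq/%Δp ≈ 0.4549/-0.5864 ≈ -0.78.
|E| < 1: demand is inelastic over this range.

-0.78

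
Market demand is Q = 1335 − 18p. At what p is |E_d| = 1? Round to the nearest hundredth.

37.08

For linear demand Q = a − bp, E = −bp/(a − bp). |E| = 1 ⇒ bp = a − bp ⇒ p = a/(2b).
p = 1335/(2·18) ≈ 37.08.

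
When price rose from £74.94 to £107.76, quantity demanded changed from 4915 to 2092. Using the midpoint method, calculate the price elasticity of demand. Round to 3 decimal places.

%ΔQ = (2092 − 4915)/[(4915 + 2092)/2] = -2823/3503.5 ≈ -0.8058.
%Δp = (107.76 − 74.94)/[(74.94 + 107.76)/2] = 32.82/91.35 ≈ 0.3593.
Arc elasticity E = %ΔQ/%Δp ≈ -0.8058/0.3593 ≈ -2.243.
|E| > 1: demand is elastic over this range.

-2.243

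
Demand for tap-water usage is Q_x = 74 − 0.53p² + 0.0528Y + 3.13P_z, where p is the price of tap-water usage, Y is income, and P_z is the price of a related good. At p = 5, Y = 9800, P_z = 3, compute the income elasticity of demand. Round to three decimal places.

0.881

Q_x = 74 − 0.53(5)² + 0.0528(9800) + 3.13(3) = 74 − 13.25 + 517.44 + 9.39 = 587.58.
∂Q_x/∂Y = +0.0528, so E_I = 0.0528·(9800/587.58) ≈ 0.881.
E_I ∈ (0,1): normal good (necessity).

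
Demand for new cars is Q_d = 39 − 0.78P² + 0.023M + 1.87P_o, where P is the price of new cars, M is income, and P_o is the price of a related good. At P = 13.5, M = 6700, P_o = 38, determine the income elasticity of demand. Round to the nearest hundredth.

Q_d = 39 − 0.78(13.5)² + 0.023(6700) + 1.87(38) = 39 − 142.155 + 154.1 + 71.06 = 122.005.
∂Q_d/∂M = +0.023, so E_I = 0.023·(6700/122.005) ≈ 1.26.
E_I > 1: normal good (luxury).

1.26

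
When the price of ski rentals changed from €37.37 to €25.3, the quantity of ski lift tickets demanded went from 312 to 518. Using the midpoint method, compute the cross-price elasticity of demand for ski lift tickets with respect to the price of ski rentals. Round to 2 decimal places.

%ΔQ_x = (518 − 312)/[(312+518)/2] = 206/415 ≈ 0.4964.
%ΔP_y = (25.3 − 37.37)/[(37.37+25.3)/2] ≈ -0.3852.
E_xy = 0.4964/-0.3852 ≈ -1.29.
E_xy < 0, so ski lift tickets and ski rentals are complements.

-1.29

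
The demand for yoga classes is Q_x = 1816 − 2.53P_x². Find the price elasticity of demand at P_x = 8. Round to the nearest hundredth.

-0.20

At P_x = 8, Q_x = 1654.08.
dQ_x/dP_x = −2·2.53·P_x = −40.48.
Point elasticity E = (dQ_x/dP_x)·(P_x/Q_x) = -40.48 × 8/1654.08 ≈ -0.20.
|E| < 1, so demand is inelastic at this price.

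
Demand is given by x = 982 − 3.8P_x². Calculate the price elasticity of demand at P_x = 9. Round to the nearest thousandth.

At P_x = 9, x = 674.2.
dx/dP_x = −2·3.8·P_x = −68.4.
Point elasticity E = (dx/dP_x)·(P_x/x) = -68.4 × 9/674.2 ≈ -0.913.
|E| < 1, so demand is inelastic at this price.

-0.913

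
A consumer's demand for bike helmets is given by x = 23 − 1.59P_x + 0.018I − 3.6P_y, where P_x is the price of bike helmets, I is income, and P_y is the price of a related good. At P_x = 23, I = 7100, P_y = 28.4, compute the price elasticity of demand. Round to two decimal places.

At the given point, x = 23 − 1.59(23) + 0.018(7100) − 3.6(28.4) = 23 − 36.57 + 127.8 − 102.24 = 11.99.
∂x/∂P_x = −1.59, so E_p = (−1.59)·(23/11.99) ≈ -3.05.
|E_p| > 1: demand is elastic.

-3.05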